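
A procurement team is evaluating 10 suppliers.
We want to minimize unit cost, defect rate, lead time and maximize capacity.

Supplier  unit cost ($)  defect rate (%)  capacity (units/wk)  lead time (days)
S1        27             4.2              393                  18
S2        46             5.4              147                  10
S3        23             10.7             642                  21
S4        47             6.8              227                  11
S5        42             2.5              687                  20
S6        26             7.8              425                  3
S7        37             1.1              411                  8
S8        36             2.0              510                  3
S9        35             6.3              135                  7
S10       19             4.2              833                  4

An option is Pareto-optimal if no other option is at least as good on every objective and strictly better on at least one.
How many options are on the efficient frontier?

S1: dominated by S10 (unit cost 19≤27, defect rate 4.2≤4.2, capacity 833≥393, lead time 4≤18).
S2: dominated by S7 (unit cost 37≤46, defect rate 1.1≤5.4, capacity 411≥147, lead time 8≤10).
S3: dominated by S10 (unit cost 19≤23, defect rate 4.2≤10.7, capacity 833≥642, lead time 4≤21).
S4: dominated by S7 (unit cost 37≤47, defect rate 1.1≤6.8, capacity 411≥227, lead time 8≤11).
S5: not dominated.
S6: not dominated.
S7: not dominated (best defect rate).
S8: not dominated.
S9: dominated by S10 (unit cost 19≤35, defect rate 4.2≤6.3, capacity 833≥135, lead time 4≤7).
S10: not dominated (best unit cost).
Pareto-optimal: S5, S6, S7, S8, S10 → 5.

5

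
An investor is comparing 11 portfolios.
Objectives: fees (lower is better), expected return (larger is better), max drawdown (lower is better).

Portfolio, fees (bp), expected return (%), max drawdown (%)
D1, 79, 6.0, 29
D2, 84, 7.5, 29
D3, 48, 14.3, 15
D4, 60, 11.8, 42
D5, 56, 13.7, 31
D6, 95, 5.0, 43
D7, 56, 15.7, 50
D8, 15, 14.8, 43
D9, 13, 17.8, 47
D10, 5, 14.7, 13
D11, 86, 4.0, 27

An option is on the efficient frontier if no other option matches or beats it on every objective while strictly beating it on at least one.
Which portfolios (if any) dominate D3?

D10: fees 5≤48, expected return 14.7≥14.3, max drawdown 13≤15 — dominates D3.
Others (D1, D2, D4, D5, D6, D7, D8, D9, D11) are each worse than D3 on at least one objective.

D10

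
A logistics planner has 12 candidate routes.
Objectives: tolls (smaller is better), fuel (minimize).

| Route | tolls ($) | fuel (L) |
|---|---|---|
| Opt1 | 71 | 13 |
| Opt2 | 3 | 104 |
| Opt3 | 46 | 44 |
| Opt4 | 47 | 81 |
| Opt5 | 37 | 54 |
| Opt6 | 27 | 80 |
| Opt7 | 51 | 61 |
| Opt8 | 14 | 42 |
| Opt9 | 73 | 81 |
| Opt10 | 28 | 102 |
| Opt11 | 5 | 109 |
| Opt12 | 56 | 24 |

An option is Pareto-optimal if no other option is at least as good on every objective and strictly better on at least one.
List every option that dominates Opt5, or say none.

Opt8: tolls 14≤37, fuel 42≤54 — dominates Opt5.
Others (Opt1, Opt2, Opt3, Opt4, Opt6, Opt7, Opt9, Opt10, Opt11, Opt12) are each worse than Opt5 on at least one objective.

Opt8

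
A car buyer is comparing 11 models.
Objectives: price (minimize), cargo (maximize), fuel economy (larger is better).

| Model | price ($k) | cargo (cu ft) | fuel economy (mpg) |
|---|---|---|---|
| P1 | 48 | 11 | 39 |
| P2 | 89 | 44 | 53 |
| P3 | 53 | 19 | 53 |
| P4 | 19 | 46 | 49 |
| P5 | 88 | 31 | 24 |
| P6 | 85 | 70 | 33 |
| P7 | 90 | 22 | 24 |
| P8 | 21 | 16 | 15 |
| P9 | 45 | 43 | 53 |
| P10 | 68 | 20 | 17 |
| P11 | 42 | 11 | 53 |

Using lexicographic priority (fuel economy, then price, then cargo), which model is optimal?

First maximize fuel economy: best is 53, kept {P2, P3, P9, P11}.
Then minimize price: best is 42, kept {P11}.

P11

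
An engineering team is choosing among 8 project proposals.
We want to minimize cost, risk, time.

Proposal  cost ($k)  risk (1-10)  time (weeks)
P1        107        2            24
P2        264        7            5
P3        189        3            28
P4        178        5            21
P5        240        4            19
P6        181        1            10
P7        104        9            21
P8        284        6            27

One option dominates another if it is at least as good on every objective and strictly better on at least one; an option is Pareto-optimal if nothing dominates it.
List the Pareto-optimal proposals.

P1: not dominated.
P2: not dominated (best time).
P3: dominated by P1 (cost 107≤189, risk 2≤3, time 24≤28).
P4: not dominated.
P5: dominated by P6 (cost 181≤240, risk 1≤4, time 10≤19).
P6: not dominated (best risk).
P7: not dominated (best cost).
P8: dominated by P1 (cost 107≤284, risk 2≤6, time 24≤27).

P1, P2, P4, P6, P7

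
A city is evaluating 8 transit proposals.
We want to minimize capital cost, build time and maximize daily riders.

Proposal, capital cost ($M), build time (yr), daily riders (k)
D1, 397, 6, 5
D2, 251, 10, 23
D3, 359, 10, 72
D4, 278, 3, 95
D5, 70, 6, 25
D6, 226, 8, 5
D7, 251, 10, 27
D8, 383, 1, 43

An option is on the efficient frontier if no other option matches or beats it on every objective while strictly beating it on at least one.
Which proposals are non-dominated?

D4, D5, D7, D8

D1: dominated by D4 (capital cost 278≤397, build time 3≤6, daily riders 95≥5).
D2: dominated by D5 (capital cost 70≤251, build time 6≤10, daily riders 25≥23).
D3: dominated by D4 (capital cost 278≤359, build time 3≤10, daily riders 95≥72).
D4: not dominated (best daily riders).
D5: not dominated (best capital cost).
D6: dominated by D5 (capital cost 70≤226, build time 6≤8, daily riders 25≥5).
D7: not dominated.
D8: not dominated (best build time).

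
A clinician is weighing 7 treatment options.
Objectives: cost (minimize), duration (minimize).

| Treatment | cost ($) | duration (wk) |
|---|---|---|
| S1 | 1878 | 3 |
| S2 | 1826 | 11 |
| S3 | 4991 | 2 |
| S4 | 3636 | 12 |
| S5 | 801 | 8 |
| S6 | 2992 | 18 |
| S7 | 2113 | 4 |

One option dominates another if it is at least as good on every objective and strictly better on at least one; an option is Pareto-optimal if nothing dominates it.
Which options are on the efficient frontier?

S1: not dominated.
S2: dominated by S5 (cost 801≤1826, duration 8≤11).
S3: not dominated (best duration).
S4: dominated by S1 (cost 1878≤3636, duration 3≤12).
S5: not dominated (best cost).
S6: dominated by S1 (cost 1878≤2992, duration 3≤18).
S7: dominated by S1 (cost 1878≤2113, duration 3≤4).

S1, S3, S5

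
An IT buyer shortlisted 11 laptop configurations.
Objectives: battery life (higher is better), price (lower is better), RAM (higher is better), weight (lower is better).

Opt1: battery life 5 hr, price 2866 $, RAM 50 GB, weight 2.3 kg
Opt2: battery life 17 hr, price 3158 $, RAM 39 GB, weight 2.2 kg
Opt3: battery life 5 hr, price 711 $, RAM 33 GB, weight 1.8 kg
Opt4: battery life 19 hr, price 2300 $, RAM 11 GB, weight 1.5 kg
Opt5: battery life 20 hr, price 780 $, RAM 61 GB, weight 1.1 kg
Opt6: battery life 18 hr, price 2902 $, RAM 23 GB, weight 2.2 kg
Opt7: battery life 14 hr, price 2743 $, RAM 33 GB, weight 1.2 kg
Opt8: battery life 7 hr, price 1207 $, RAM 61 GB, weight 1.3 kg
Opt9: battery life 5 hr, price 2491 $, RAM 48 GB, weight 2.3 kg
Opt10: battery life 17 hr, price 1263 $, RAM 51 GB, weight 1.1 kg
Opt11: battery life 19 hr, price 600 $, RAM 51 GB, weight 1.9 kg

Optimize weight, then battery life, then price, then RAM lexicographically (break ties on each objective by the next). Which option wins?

First minimize weight: best is 1.1, kept {Opt5, Opt10}.
Then maximize battery life: best is 20, kept {Opt5}.

Opt5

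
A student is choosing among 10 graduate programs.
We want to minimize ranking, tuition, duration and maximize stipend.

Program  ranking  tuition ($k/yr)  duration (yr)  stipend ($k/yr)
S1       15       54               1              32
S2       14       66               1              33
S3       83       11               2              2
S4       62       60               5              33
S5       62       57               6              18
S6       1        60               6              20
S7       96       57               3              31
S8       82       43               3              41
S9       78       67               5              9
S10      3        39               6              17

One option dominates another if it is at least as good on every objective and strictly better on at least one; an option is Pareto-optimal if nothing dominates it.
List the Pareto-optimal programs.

S1: not dominated.
S2: not dominated.
S3: not dominated (best tuition).
S4: not dominated.
S5: dominated by S1 (ranking 15≤62, tuition 54≤57, duration 1≤6, stipend 32≥18).
S6: not dominated (best ranking).
S7: dominated by S1 (ranking 15≤96, tuition 54≤57, duration 1≤3, stipend 32≥31).
S8: not dominated (best stipend).
S9: dominated by S1 (ranking 15≤78, tuition 54≤67, duration 1≤5, stipend 32≥9).
S10: not dominated.

S1, S2, S3, S4, S6, S8, S10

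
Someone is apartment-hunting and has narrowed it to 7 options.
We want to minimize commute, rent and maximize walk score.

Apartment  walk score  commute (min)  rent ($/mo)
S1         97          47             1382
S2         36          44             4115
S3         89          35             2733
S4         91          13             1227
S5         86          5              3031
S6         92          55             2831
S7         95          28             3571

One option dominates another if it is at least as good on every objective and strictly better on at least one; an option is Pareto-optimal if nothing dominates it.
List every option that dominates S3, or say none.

S4: walk score 91≥89, commute 13≤35, rent 1227≤2733 — dominates S3.
Others (S1, S2, S5, S6, S7) are each worse than S3 on at least one objective.

S4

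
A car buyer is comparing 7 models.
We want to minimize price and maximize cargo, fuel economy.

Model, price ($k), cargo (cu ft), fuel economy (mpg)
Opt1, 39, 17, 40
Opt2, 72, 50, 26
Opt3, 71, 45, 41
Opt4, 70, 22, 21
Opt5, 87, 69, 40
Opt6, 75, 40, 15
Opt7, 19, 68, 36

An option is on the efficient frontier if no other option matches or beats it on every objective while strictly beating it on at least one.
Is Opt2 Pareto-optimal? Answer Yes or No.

Opt7 vs Opt2: price 19≤72, cargo 68≥50, fuel economy 36≥26 — Opt7 is at least as good on every objective and strictly better on at least one, so Opt7 dominates Opt2.

No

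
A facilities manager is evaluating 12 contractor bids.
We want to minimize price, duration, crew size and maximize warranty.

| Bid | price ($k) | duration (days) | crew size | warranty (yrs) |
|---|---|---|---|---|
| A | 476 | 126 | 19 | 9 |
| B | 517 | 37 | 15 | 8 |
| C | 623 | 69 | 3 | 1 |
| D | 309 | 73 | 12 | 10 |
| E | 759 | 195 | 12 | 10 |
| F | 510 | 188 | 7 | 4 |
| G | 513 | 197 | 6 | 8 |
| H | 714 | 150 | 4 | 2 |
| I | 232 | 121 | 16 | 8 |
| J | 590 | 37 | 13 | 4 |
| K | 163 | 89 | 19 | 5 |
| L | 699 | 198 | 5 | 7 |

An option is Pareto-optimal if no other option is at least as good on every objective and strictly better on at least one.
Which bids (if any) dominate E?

D

D: price 309≤759, duration 73≤195, crew size 12≤12, warranty 10≥10 — dominates E.
Others (A, B, C, F, G, H, I, J, K, L) are each worse than E on at least one objective.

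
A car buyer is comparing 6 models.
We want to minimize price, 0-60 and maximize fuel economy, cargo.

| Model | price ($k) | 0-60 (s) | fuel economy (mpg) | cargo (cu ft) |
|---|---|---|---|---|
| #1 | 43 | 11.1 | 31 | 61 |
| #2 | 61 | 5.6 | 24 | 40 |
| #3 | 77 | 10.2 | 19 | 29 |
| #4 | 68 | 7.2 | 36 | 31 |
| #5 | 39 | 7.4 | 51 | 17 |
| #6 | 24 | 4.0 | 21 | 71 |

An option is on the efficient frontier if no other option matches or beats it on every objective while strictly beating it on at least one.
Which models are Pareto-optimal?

#1, #2, #4, #5, #6

#1: not dominated.
#2: not dominated.
#3: dominated by #2 (price 61≤77, 0-60 5.6≤10.2, fuel economy 24≥19, cargo 40≥29).
#4: not dominated.
#5: not dominated (best fuel economy).
#6: not dominated (best price).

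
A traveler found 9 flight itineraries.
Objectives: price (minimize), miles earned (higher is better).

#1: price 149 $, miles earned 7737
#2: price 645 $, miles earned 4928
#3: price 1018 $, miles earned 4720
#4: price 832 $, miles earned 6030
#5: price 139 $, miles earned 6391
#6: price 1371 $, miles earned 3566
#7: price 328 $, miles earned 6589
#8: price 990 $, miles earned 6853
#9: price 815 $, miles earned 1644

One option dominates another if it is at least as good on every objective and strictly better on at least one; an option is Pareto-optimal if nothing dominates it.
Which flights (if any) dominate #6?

#1: price 149≤1371, miles earned 7737≥3566 — dominates #6.
#2: price 645≤1371, miles earned 4928≥3566 — dominates #6.
#3: price 1018≤1371, miles earned 4720≥3566 — dominates #6.
#4: price 832≤1371, miles earned 6030≥3566 — dominates #6.
#5: price 139≤1371, miles earned 6391≥3566 — dominates #6.
#7: price 328≤1371, miles earned 6589≥3566 — dominates #6.
#8: price 990≤1371, miles earned 6853≥3566 — dominates #6.
Others (#9) are each worse than #6 on at least one objective.

#1, #2, #3, #4, #5, #7, #8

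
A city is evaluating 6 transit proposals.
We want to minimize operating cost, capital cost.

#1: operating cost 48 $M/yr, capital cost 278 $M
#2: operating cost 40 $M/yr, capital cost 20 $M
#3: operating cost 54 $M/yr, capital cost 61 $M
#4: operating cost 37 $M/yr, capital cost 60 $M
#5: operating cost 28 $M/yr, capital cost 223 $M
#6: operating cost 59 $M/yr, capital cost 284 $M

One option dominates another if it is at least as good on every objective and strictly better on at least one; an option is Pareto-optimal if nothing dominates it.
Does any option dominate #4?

#1: worse on operating cost (48 vs 37).
#2: worse on operating cost (40 vs 37).
#3: worse on operating cost (54 vs 37).
#5: worse on capital cost (223 vs 60).
#6: worse on operating cost (59 vs 37).
No option is at least as good as #4 on every objective and strictly better on one.

No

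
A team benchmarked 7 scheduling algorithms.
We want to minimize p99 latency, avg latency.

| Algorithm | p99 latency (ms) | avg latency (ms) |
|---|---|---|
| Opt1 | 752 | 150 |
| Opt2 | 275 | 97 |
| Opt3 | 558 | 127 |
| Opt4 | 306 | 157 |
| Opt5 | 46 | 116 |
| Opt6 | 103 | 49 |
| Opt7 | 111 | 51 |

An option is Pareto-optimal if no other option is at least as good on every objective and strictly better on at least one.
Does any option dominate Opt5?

No

Opt1: worse on p99 latency (752 vs 46).
Opt2: worse on p99 latency (275 vs 46).
Opt3: worse on p99 latency (558 vs 46).
Opt4: worse on p99 latency (306 vs 46).
Opt6: worse on p99 latency (103 vs 46).
Opt7: worse on p99 latency (111 vs 46).
No option is at least as good as Opt5 on every objective and strictly better on one.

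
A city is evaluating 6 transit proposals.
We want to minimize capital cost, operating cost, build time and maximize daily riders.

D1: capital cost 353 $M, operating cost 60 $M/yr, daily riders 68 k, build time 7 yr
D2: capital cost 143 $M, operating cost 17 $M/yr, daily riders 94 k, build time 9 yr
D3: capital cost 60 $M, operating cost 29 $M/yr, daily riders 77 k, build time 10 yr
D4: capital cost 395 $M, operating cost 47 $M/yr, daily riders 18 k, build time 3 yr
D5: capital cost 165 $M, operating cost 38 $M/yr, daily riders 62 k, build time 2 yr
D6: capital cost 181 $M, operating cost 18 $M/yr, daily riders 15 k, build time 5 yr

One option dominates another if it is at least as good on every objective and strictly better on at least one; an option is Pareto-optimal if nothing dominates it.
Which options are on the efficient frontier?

D1: not dominated.
D2: not dominated (best operating cost).
D3: not dominated (best capital cost).
D4: dominated by D5 (capital cost 165≤395, operating cost 38≤47, daily riders 62≥18, build time 2≤3).
D5: not dominated (best build time).
D6: not dominated.

D1, D2, D3, D5, D6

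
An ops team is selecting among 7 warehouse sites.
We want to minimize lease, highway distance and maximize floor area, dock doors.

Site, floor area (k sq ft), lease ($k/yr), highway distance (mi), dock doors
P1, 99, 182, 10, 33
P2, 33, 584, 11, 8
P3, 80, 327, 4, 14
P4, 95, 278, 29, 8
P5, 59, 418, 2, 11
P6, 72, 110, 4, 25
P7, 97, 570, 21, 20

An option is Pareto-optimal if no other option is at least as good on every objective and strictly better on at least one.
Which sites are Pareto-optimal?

P1: not dominated (best floor area).
P2: dominated by P1 (floor area 99≥33, lease 182≤584, highway distance 10≤11, dock doors 33≥8).
P3: not dominated.
P4: dominated by P1 (floor area 99≥95, lease 182≤278, highway distance 10≤29, dock doors 33≥8).
P5: not dominated (best highway distance).
P6: not dominated (best lease).
P7: dominated by P1 (floor area 99≥97, lease 182≤570, highway distance 10≤21, dock doors 33≥20).

P1, P3, P5, P6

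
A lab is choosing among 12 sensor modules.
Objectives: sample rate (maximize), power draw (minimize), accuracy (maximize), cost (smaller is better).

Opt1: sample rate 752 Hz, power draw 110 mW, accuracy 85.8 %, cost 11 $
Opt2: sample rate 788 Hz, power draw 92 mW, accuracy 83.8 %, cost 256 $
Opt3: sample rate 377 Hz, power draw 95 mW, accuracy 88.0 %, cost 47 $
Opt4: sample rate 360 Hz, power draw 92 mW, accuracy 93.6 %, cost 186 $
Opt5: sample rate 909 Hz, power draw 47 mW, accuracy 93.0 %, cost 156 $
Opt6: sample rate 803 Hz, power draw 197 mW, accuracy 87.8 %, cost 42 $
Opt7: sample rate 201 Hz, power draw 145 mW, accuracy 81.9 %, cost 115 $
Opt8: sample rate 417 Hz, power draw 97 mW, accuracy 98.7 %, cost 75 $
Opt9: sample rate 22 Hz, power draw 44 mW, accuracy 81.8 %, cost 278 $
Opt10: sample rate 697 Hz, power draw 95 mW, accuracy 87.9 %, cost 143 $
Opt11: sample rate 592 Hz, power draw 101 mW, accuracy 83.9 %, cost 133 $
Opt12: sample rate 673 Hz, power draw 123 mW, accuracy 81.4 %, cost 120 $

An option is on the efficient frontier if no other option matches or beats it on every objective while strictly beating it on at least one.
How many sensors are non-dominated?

9

Opt1: not dominated (best cost).
Opt2: dominated by Opt5 (sample rate 909≥788, power draw 47≤92, accuracy 93.0≥83.8, cost 156≤256).
Opt3: not dominated.
Opt4: not dominated.
Opt5: not dominated (best sample rate).
Opt6: not dominated.
Opt7: dominated by Opt1 (sample rate 752≥201, power draw 110≤145, accuracy 85.8≥81.9, cost 11≤115).
Opt8: not dominated (best accuracy).
Opt9: not dominated (best power draw).
Opt10: not dominated.
Opt11: not dominated.
Opt12: dominated by Opt1 (sample rate 752≥673, power draw 110≤123, accuracy 85.8≥81.4, cost 11≤120).
Pareto-optimal: Opt1, Opt3, Opt4, Opt5, Opt6, Opt8, Opt9, Opt10, Opt11 → 9.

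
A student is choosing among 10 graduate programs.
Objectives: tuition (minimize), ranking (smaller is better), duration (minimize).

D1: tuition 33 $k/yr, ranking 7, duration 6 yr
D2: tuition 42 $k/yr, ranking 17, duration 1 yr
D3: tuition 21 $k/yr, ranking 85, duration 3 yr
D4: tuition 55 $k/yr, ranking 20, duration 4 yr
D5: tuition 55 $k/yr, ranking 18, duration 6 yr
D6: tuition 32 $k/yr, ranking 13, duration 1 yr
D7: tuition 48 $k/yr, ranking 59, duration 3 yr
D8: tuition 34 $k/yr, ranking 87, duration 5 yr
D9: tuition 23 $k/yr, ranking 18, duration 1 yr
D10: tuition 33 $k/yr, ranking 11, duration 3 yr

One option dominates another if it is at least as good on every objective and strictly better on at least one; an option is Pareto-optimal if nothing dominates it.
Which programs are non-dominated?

D1: not dominated (best ranking).
D2: dominated by D6 (tuition 32≤42, ranking 13≤17, duration 1≤1).
D3: not dominated (best tuition).
D4: dominated by D2 (tuition 42≤55, ranking 17≤20, duration 1≤4).
D5: dominated by D1 (tuition 33≤55, ranking 7≤18, duration 6≤6).
D6: not dominated.
D7: dominated by D2 (tuition 42≤48, ranking 17≤59, duration 1≤3).
D8: dominated by D3 (tuition 21≤34, ranking 85≤87, duration 3≤5).
D9: not dominated.
D10: not dominated.

D1, D3, D6, D9, D10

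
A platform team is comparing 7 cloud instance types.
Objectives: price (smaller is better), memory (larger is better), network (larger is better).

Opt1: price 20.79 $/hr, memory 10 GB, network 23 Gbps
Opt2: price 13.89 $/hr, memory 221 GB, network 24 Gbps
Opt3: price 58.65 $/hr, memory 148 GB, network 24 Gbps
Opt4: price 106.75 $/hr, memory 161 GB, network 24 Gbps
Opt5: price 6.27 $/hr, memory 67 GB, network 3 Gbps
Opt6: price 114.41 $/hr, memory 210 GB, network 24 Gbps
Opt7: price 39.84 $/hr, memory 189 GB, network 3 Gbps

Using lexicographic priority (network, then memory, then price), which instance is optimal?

Opt2

First maximize network: best is 24, kept {Opt2, Opt3, Opt4, Opt6}.
Then maximize memory: best is 221, kept {Opt2}.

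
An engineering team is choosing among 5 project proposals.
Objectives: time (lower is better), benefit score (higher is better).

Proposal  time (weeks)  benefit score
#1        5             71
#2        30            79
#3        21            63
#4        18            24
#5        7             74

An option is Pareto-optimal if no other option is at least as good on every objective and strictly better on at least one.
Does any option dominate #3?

Yes

#1 vs #3: time 5≤21, benefit score 71≥63 — #1 is at least as good on every objective and strictly better on at least one, so #1 dominates #3.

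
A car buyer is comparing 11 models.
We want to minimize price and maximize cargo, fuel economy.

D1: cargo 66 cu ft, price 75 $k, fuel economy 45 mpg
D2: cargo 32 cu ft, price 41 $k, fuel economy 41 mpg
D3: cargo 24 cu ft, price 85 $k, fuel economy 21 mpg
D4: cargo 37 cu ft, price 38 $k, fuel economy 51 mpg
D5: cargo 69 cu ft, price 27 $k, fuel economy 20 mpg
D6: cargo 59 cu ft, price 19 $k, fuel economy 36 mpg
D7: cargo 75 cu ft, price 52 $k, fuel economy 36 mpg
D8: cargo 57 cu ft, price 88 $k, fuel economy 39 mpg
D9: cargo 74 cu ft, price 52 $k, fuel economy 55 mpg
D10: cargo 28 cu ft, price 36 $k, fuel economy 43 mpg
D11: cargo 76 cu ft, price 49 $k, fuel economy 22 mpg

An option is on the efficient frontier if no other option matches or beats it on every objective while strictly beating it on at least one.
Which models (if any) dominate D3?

D1: cargo 66≥24, price 75≤85, fuel economy 45≥21 — dominates D3.
D2: cargo 32≥24, price 41≤85, fuel economy 41≥21 — dominates D3.
D4: cargo 37≥24, price 38≤85, fuel economy 51≥21 — dominates D3.
D6: cargo 59≥24, price 19≤85, fuel economy 36≥21 — dominates D3.
D7: cargo 75≥24, price 52≤85, fuel economy 36≥21 — dominates D3.
D9: cargo 74≥24, price 52≤85, fuel economy 55≥21 — dominates D3.
D10: cargo 28≥24, price 36≤85, fuel economy 43≥21 — dominates D3.
D11: cargo 76≥24, price 49≤85, fuel economy 22≥21 — dominates D3.
Others (D5, D8) are each worse than D3 on at least one objective.

D1, D2, D4, D6, D7, D9, D10, D11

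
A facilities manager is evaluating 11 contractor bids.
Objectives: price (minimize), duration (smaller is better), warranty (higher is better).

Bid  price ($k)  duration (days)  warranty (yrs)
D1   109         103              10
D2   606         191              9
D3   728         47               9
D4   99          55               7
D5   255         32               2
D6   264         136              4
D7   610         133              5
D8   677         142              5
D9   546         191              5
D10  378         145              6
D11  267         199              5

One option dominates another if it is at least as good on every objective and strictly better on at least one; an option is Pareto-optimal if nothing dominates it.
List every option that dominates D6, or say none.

D1: price 109≤264, duration 103≤136, warranty 10≥4 — dominates D6.
D4: price 99≤264, duration 55≤136, warranty 7≥4 — dominates D6.
Others (D2, D3, D5, D7, D8, D9, D10, D11) are each worse than D6 on at least one objective.

D1, D4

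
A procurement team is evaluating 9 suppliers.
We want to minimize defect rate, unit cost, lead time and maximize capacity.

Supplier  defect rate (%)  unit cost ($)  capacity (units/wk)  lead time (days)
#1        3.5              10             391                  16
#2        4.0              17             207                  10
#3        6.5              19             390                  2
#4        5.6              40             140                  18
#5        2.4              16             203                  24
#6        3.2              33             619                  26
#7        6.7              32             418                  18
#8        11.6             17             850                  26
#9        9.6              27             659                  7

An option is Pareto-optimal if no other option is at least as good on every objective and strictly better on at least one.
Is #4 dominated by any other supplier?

#1 vs #4: defect rate 3.5≤5.6, unit cost 10≤40, capacity 391≥140, lead time 16≤18 — #1 is at least as good on every objective and strictly better on at least one, so #1 dominates #4.

Yes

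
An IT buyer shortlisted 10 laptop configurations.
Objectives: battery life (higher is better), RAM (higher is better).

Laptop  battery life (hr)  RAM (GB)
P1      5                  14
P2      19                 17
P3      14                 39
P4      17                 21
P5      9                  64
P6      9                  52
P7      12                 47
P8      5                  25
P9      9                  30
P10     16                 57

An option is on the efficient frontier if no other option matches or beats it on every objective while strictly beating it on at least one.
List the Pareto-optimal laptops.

P2, P4, P5, P10

P1: dominated by P2 (battery life 19≥5, RAM 17≥14).
P2: not dominated (best battery life).
P3: dominated by P10 (battery life 16≥14, RAM 57≥39).
P4: not dominated.
P5: not dominated (best RAM).
P6: dominated by P5 (battery life 9≥9, RAM 64≥52).
P7: dominated by P10 (battery life 16≥12, RAM 57≥47).
P8: dominated by P3 (battery life 14≥5, RAM 39≥25).
P9: dominated by P3 (battery life 14≥9, RAM 39≥30).
P10: not dominated.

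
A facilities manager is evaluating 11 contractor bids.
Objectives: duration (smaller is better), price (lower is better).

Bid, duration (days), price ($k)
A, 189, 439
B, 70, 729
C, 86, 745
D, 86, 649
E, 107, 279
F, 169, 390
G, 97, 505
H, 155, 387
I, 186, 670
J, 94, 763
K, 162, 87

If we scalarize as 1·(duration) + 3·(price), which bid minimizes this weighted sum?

K

A: 1·189 + 3·439 = 1506
B: 1·70 + 3·729 = 2257
C: 1·86 + 3·745 = 2321
D: 1·86 + 3·649 = 2033
E: 1·107 + 3·279 = 944
F: 1·169 + 3·390 = 1339
G: 1·97 + 3·505 = 1612
H: 1·155 + 3·387 = 1316
I: 1·186 + 3·670 = 2196
J: 1·94 + 3·763 = 2383
K: 1·162 + 3·87 = 423
Lowest: K at 423.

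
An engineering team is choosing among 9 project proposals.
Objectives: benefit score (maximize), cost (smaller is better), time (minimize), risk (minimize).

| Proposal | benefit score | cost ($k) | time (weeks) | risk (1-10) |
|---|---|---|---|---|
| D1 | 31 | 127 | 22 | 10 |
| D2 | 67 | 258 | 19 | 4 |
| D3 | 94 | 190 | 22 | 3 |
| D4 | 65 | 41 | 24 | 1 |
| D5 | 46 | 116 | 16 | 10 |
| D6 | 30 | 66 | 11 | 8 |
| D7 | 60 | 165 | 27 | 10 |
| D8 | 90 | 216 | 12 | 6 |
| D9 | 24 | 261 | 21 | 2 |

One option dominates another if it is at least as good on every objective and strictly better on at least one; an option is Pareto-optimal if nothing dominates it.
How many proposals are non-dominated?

D1: dominated by D5 (benefit score 46≥31, cost 116≤127, time 16≤22, risk 10≤10).
D2: not dominated.
D3: not dominated (best benefit score).
D4: not dominated (best cost).
D5: not dominated.
D6: not dominated (best time).
D7: dominated by D4 (benefit score 65≥60, cost 41≤165, time 24≤27, risk 1≤10).
D8: not dominated.
D9: not dominated.
Pareto-optimal: D2, D3, D4, D5, D6, D8, D9 → 7.

7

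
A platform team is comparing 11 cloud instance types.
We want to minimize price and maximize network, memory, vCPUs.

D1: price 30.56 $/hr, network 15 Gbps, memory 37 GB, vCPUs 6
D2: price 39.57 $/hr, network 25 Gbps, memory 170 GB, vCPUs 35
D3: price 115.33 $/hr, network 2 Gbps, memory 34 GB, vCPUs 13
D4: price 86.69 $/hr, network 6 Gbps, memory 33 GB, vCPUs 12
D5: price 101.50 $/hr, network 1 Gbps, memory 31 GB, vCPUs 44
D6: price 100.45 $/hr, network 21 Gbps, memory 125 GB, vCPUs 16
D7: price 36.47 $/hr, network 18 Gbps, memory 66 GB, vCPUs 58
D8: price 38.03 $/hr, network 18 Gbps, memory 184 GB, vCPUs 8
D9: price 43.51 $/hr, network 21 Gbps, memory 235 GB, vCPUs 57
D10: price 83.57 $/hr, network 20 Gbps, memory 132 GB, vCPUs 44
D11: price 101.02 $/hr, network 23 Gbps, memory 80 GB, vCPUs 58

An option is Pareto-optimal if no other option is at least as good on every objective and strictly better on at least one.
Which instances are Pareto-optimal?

D1: not dominated (best price).
D2: not dominated (best network).
D3: dominated by D2 (price 39.57≤115.33, network 25≥2, memory 170≥34, vCPUs 35≥13).
D4: dominated by D2 (price 39.57≤86.69, network 25≥6, memory 170≥33, vCPUs 35≥12).
D5: dominated by D7 (price 36.47≤101.50, network 18≥1, memory 66≥31, vCPUs 58≥44).
D6: dominated by D2 (price 39.57≤100.45, network 25≥21, memory 170≥125, vCPUs 35≥16).
D7: not dominated.
D8: not dominated.
D9: not dominated (best memory).
D10: dominated by D9 (price 43.51≤83.57, network 21≥20, memory 235≥132, vCPUs 57≥44).
D11: not dominated.

D1, D2, D7, D8, D9, D11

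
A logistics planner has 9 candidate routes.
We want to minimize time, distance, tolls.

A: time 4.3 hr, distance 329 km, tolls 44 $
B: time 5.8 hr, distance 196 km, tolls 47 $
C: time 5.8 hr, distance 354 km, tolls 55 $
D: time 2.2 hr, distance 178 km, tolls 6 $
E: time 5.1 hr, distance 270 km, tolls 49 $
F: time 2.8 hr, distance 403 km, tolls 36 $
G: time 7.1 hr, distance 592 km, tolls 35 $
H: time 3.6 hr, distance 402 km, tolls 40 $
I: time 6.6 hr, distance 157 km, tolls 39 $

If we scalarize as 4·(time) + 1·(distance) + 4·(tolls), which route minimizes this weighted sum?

A: 4·4.3 + 1·329 + 4·44 = 522.2
B: 4·5.8 + 1·196 + 4·47 = 407.2
C: 4·5.8 + 1·354 + 4·55 = 597.2
D: 4·2.2 + 1·178 + 4·6 = 210.8
E: 4·5.1 + 1·270 + 4·49 = 486.4
F: 4·2.8 + 1·403 + 4·36 = 558.2
G: 4·7.1 + 1·592 + 4·35 = 760.4
H: 4·3.6 + 1·402 + 4·40 = 576.4
I: 4·6.6 + 1·157 + 4·39 = 339.4
Lowest: D at 210.8.

D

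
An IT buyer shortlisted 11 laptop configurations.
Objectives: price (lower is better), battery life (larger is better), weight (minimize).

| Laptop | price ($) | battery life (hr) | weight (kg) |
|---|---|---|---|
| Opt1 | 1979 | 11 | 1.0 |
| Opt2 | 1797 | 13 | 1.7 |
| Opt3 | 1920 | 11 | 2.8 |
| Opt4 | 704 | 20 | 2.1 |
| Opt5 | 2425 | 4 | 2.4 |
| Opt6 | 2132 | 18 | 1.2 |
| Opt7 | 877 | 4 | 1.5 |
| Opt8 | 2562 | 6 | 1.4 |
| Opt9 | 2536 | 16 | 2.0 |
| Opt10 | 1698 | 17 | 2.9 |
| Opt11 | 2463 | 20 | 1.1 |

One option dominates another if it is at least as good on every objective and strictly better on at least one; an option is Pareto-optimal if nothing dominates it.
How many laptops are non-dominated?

Opt1: not dominated (best weight).
Opt2: not dominated.
Opt3: dominated by Opt2 (price 1797≤1920, battery life 13≥11, weight 1.7≤2.8).
Opt4: not dominated (best price).
Opt5: dominated by Opt1 (price 1979≤2425, battery life 11≥4, weight 1.0≤2.4).
Opt6: not dominated.
Opt7: not dominated.
Opt8: dominated by Opt1 (price 1979≤2562, battery life 11≥6, weight 1.0≤1.4).
Opt9: dominated by Opt6 (price 2132≤2536, battery life 18≥16, weight 1.2≤2.0).
Opt10: dominated by Opt4 (price 704≤1698, battery life 20≥17, weight 2.1≤2.9).
Opt11: not dominated.
Pareto-optimal: Opt1, Opt2, Opt4, Opt6, Opt7, Opt11 → 6.

6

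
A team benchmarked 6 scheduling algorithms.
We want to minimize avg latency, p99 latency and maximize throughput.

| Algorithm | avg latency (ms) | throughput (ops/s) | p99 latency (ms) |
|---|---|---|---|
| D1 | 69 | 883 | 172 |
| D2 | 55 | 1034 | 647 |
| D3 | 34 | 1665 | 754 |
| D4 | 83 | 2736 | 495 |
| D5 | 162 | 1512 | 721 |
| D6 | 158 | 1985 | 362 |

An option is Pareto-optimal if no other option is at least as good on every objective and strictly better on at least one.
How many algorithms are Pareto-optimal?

5

D1: not dominated (best p99 latency).
D2: not dominated.
D3: not dominated (best avg latency).
D4: not dominated (best throughput).
D5: dominated by D4 (avg latency 83≤162, throughput 2736≥1512, p99 latency 495≤721).
D6: not dominated.
Pareto-optimal: D1, D2, D3, D4, D6 → 5.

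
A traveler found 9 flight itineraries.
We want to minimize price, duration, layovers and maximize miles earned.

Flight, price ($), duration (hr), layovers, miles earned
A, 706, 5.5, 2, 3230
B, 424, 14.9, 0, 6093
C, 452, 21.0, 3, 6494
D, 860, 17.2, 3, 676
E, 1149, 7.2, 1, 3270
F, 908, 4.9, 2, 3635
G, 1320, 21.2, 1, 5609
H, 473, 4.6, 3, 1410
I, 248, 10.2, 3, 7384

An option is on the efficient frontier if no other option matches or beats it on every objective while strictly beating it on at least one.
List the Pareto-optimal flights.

A, B, E, F, H, I

A: not dominated.
B: not dominated (best layovers).
C: dominated by I (price 248≤452, duration 10.2≤21.0, layovers 3≤3, miles earned 7384≥6494).
D: dominated by A (price 706≤860, duration 5.5≤17.2, layovers 2≤3, miles earned 3230≥676).
E: not dominated.
F: not dominated.
G: dominated by B (price 424≤1320, duration 14.9≤21.2, layovers 0≤1, miles earned 6093≥5609).
H: not dominated (best duration).
I: not dominated (best price).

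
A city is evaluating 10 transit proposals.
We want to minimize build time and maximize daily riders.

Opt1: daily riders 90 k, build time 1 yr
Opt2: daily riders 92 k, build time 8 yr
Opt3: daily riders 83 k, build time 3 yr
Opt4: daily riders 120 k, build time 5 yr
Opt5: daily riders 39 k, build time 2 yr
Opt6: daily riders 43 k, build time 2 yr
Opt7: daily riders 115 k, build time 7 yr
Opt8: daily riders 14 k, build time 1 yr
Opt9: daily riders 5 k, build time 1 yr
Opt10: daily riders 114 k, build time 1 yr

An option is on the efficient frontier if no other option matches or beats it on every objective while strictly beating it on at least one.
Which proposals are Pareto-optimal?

Opt4, Opt10

Opt1: dominated by Opt10 (daily riders 114≥90, build time 1≤1).
Opt2: dominated by Opt4 (daily riders 120≥92, build time 5≤8).
Opt3: dominated by Opt1 (daily riders 90≥83, build time 1≤3).
Opt4: not dominated (best daily riders).
Opt5: dominated by Opt1 (daily riders 90≥39, build time 1≤2).
Opt6: dominated by Opt1 (daily riders 90≥43, build time 1≤2).
Opt7: dominated by Opt4 (daily riders 120≥115, build time 5≤7).
Opt8: dominated by Opt1 (daily riders 90≥14, build time 1≤1).
Opt9: dominated by Opt1 (daily riders 90≥5, build time 1≤1).
Opt10: not dominated.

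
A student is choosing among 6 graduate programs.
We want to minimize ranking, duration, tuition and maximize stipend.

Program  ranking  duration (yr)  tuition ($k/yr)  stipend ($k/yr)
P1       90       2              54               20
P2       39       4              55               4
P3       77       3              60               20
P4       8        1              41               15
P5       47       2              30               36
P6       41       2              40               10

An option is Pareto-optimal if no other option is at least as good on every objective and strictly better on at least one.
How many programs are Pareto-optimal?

3

P1: dominated by P5 (ranking 47≤90, duration 2≤2, tuition 30≤54, stipend 36≥20).
P2: dominated by P4 (ranking 8≤39, duration 1≤4, tuition 41≤55, stipend 15≥4).
P3: dominated by P5 (ranking 47≤77, duration 2≤3, tuition 30≤60, stipend 36≥20).
P4: not dominated (best ranking).
P5: not dominated (best tuition).
P6: not dominated.
Pareto-optimal: P4, P5, P6 → 3.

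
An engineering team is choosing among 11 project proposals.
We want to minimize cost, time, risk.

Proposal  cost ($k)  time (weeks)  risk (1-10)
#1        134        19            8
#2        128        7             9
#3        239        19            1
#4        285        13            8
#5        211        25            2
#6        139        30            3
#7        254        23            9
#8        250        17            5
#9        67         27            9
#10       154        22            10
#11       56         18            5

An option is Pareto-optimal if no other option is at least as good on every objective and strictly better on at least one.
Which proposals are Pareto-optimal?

#2, #3, #4, #5, #6, #8, #11

#1: dominated by #11 (cost 56≤134, time 18≤19, risk 5≤8).
#2: not dominated (best time).
#3: not dominated (best risk).
#4: not dominated.
#5: not dominated.
#6: not dominated.
#7: dominated by #1 (cost 134≤254, time 19≤23, risk 8≤9).
#8: not dominated.
#9: dominated by #11 (cost 56≤67, time 18≤27, risk 5≤9).
#10: dominated by #1 (cost 134≤154, time 19≤22, risk 8≤10).
#11: not dominated (best cost).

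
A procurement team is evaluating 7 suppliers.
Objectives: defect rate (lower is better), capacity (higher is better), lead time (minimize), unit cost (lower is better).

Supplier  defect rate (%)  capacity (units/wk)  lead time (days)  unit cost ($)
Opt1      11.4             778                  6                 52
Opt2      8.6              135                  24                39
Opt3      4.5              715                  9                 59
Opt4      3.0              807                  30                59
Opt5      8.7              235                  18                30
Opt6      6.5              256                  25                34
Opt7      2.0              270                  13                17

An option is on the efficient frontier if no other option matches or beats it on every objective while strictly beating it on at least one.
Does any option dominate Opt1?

Opt2: worse on capacity (135 vs 778).
Opt3: worse on capacity (715 vs 778).
Opt4: worse on lead time (30 vs 6).
Opt5: worse on capacity (235 vs 778).
Opt6: worse on capacity (256 vs 778).
Opt7: worse on capacity (270 vs 778).
No option is at least as good as Opt1 on every objective and strictly better on one.

No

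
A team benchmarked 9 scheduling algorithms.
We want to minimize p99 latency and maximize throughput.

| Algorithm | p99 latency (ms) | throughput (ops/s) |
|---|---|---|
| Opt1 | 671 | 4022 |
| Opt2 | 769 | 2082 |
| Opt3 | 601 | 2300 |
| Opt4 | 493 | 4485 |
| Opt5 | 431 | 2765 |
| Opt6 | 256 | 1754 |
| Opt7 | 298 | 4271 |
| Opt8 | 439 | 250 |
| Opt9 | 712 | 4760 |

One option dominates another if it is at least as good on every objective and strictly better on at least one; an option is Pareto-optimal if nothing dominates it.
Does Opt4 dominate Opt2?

Opt4 vs Opt2: p99 latency 493≤769, throughput 4485≥2082 — Opt4 is at least as good on every objective with at least one strict improvement.

Yes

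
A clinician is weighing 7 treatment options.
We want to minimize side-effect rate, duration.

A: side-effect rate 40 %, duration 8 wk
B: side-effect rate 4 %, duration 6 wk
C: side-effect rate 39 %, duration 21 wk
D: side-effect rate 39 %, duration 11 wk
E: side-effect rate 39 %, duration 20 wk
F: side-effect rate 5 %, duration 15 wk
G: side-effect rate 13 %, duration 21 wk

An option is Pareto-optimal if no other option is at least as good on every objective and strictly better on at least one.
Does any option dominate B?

No

A: worse on side-effect rate (40 vs 4).
C: worse on side-effect rate (39 vs 4).
D: worse on side-effect rate (39 vs 4).
E: worse on side-effect rate (39 vs 4).
F: worse on side-effect rate (5 vs 4).
G: worse on side-effect rate (13 vs 4).
No option is at least as good as B on every objective and strictly better on one.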